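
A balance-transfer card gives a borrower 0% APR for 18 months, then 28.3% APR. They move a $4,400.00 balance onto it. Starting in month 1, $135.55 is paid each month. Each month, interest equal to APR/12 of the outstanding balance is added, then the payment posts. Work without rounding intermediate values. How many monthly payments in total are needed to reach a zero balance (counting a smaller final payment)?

Promo months 1–18 at r₀ = 0%/12 = 0; months 19+ at r₁ = 28.3%/12 = 0.0235833.
After month 18 (no interest yet): B = $4,400.00 − 18·$135.55 = $1,960.10.
Then at r₁ with $135.55/mo: n₂ = −ln(1 − r₁·B/P)/ln(1+r₁) ≈ 17.89 → 18 more payments.

36 payments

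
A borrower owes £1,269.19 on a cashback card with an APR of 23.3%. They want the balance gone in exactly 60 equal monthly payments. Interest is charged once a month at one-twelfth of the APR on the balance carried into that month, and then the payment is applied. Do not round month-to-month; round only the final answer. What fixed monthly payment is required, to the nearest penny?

£36.00

Monthly rate r = 23.3%/12 = 1.94167% = 0.0194167.
Level-payment amortization: P = B₀·r / (1 − (1+r)^(−n)) = 1269.19·0.0194167 / (1 − 1.01942^(−60)).
Denominator 1 − (1+r)^(−60) = 0.684574922.
P = 24.6434 / 0.684574922 ≈ 36.00.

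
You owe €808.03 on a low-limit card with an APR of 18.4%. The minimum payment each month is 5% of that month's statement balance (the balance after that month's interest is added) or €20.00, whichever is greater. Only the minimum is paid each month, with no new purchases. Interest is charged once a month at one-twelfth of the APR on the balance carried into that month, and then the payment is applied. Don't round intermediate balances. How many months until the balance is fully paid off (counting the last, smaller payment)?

Monthly rate r = 18.4%/12 = 1.53333% = 0.0153333.
While 5% of the post-interest balance exceeds €20.00, each month B ← (B·(1+r))·(1 − 0.05), i.e. B shrinks by the factor (1+r)·0.95 = 0.96457.
This holds for months 1–20. Entering month 21 the balance is €392.71; 5% of the post-interest balance is now below €20.00, so the flat €20.00 minimum applies from here.
From month 21 a fixed €20.00 at rate r clears €392.71 in 24 more payments. Total: 20 + 24 = 44 months.

44 months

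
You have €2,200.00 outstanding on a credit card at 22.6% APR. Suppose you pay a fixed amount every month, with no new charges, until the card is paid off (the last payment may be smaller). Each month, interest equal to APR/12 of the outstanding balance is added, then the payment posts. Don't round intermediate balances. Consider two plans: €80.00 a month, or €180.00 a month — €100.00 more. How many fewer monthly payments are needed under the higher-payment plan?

25 fewer payments

Monthly rate r = 22.6%/12 = 1.88333% = 0.0188333.
At €80.00/mo: n = ⌈−ln(1 − rB₀/P)/ln(1+r)⌉ = 40 payments (last €8.51); total interest = total paid − €2,200.00 = €928.51.
At €180.00/mo: 15 payments (last €3.80); total interest €323.80.
Payments saved = 40 − 15 = 25.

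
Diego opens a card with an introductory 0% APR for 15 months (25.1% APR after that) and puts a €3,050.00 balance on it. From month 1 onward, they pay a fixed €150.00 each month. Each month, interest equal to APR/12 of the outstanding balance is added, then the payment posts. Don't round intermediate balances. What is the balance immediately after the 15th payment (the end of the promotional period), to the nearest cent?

Promo months 1–15 at r₀ = 0%/12 = 0; months 16+ at r₁ = 25.1%/12 = 0.0209167.
After month 15 (no interest yet): B = €3,050.00 − 15·€150.00 = €800.00.

€800.00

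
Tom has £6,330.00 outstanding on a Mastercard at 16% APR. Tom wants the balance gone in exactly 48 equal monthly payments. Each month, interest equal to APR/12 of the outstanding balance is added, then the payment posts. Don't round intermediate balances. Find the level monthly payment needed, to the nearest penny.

£179.39

Monthly rate r = 16%/12 = 1.33333% = 0.0133333.
Level-payment amortization: P = B₀·r / (1 − (1+r)^(−n)) = 6330.00·0.0133333 / (1 − 1.01333^(−48)).
Denominator 1 − (1+r)^(−48) = 0.470472873.
P = 84.4 / 0.470472873 ≈ 179.39.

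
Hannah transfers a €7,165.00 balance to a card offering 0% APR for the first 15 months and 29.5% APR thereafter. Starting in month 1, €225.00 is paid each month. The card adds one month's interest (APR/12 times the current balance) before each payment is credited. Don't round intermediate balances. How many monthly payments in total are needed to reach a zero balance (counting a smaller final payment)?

38 payments

Promo months 1–15 at r₀ = 0%/12 = 0; months 16+ at r₁ = 29.5%/12 = 0.0245833.
After month 15 (no interest yet): B = €7,165.00 − 15·€225.00 = €3,790.00.
Then at r₁ with €225.00/mo: n₂ = −ln(1 − r₁·B/P)/ln(1+r₁) ≈ 22.01 → 23 more payments.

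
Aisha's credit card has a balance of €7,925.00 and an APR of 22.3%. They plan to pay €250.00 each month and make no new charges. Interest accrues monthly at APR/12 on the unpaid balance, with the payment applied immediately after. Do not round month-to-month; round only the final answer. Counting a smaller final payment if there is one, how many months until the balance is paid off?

49 payments

Monthly rate r = 22.3%/12 = 1.85833% = 0.0185833.
Recurrence: B ← B·(1+r) − €250.00.
Month 1: interest €147.27; balance after payment €7,822.27.
Month 2: interest €145.36; balance after payment €7,717.64.
Closed form: n = −ln(1 − rB₀/P)/ln(1+r) = −ln(0.41091)/ln(1.01858) ≈ 48.303, so the balance reaches zero during payment 49.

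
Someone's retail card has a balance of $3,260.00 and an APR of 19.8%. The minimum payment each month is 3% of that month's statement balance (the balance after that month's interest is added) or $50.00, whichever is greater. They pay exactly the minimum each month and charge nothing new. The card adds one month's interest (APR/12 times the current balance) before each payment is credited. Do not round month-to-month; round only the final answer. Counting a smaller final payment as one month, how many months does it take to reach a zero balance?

97 months

Monthly rate r = 19.8%/12 = 1.65% = 0.0165.
While 3% of the post-interest balance exceeds $50.00, each month B ← (B·(1+r))·(1 − 0.03), i.e. B shrinks by the factor (1+r)·0.97 = 0.986.
This holds for months 1–49. Entering month 50 the balance is $1,634.16; 3% of the post-interest balance is now below $50.00, so the flat $50.00 minimum applies from here.
From month 50 a fixed $50.00 at rate r clears $1,634.16 in 48 more payments. Total: 49 + 48 = 97 months.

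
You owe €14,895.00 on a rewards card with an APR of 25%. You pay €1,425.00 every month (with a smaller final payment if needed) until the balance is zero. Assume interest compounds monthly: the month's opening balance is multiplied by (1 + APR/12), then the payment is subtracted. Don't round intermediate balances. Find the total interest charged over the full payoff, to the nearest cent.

€2,079.46

Monthly rate r = 25%/12 = 2.08333% = 0.0208333.
Payoff takes n = ⌈−ln(1 − rB₀/P)/ln(1+r)⌉ = ⌈11.911⌉ = 12 payments; the last is €1,299.46.
Total paid = 11·€1,425.00 + €1,299.46 = €16,974.46.
Total interest = total paid − principal = €16,974.46 − €14,895.00 = €2,079.46.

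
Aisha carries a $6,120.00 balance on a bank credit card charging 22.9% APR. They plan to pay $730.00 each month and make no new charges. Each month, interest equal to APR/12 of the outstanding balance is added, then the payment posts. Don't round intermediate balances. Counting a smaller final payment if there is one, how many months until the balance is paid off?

10 payments

Monthly rate r = 22.9%/12 = 1.90833% = 0.0190833.
Recurrence: B ← B·(1+r) − $730.00.
Month 1: interest $116.79; balance after payment $5,506.79.
Month 2: interest $105.09; balance after payment $4,881.88.
Closed form: n = −ln(1 − rB₀/P)/ln(1+r) = −ln(0.84001)/ln(1.01908) ≈ 9.222, so the balance reaches zero during payment 10.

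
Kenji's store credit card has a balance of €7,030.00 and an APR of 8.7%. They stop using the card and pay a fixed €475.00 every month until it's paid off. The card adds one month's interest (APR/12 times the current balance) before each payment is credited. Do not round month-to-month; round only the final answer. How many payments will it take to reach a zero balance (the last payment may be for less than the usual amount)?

16 months

Monthly rate r = 8.7%/12 = 0.725% = 0.00725.
Recurrence: B ← B·(1+r) − €475.00.
Month 1: interest €50.97; balance after payment €6,605.97.
Month 2: interest €47.89; balance after payment €6,178.86.
Closed form: n = −ln(1 − rB₀/P)/ln(1+r) = −ln(0.8927)/ln(1.00725) ≈ 15.713, so the balance reaches zero during payment 16.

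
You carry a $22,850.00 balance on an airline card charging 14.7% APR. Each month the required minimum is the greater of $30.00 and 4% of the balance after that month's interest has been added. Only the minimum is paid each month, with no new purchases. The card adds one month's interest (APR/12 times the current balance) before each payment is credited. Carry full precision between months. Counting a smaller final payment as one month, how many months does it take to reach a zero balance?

Monthly rate r = 14.7%/12 = 1.225% = 0.01225.
While 4% of the post-interest balance exceeds $30.00, each month B ← (B·(1+r))·(1 − 0.04), i.e. B shrinks by the factor (1+r)·0.96 = 0.97176.
This holds for months 1–120. Entering month 121 the balance is $734.46; 4% of the post-interest balance is now below $30.00, so the flat $30.00 minimum applies from here.
From month 121 a fixed $30.00 at rate r clears $734.46 in 30 more payments. Total: 120 + 30 = 150 months.

150 months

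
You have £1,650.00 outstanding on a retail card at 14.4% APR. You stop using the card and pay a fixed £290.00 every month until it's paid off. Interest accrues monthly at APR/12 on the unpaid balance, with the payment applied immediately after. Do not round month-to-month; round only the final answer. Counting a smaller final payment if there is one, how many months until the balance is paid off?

6 payments

Monthly rate r = 14.4%/12 = 1.2% = 0.012.
Recurrence: B ← B·(1+r) − £290.00.
Month 1: interest £19.80; balance after payment £1,379.80.
Month 2: interest £16.56; balance after payment £1,106.36.
Month 3: interest £13.28; balance after payment £829.63.
Month 4: interest £9.96; balance after payment £549.59.
Month 5: interest £6.60; balance after payment £266.18.
Month 6: interest £3.19; balance after payment £0.00.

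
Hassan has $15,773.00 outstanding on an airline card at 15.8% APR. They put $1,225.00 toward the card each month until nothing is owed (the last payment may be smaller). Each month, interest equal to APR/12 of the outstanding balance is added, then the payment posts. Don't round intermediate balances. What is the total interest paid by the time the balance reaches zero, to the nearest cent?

$1,625.21

Monthly rate r = 15.8%/12 = 1.31667% = 0.0131667.
Payoff takes n = ⌈−ln(1 − rB₀/P)/ln(1+r)⌉ = ⌈14.202⌉ = 15 payments; the last is $248.21.
Total paid = 14·$1,225.00 + $248.21 = $17,398.21.
Total interest = total paid − principal = $17,398.21 − $15,773.00 = $1,625.21.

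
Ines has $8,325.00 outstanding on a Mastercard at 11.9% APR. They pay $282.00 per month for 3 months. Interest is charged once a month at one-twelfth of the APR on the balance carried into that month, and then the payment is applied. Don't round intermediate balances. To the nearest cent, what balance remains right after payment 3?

Monthly rate r = 11.9%/12 = 0.991667% = 0.00991667.
Each month: B ← B·(1+r) − $282.00.
Month 1: interest $82.56; balance after payment $8,125.56.
Month 2: interest $80.58; balance after payment $7,924.13.
Month 3: interest $78.58; balance after payment $7,720.72.

$7,720.72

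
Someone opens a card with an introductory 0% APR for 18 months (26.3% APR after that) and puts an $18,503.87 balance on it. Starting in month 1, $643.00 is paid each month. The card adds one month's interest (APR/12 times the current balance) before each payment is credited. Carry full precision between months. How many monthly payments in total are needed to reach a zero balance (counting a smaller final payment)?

Promo months 1–18 at r₀ = 0%/12 = 0; months 19+ at r₁ = 26.3%/12 = 0.0219167.
After month 18 (no interest yet): B = $18,503.87 − 18·$643.00 = $6,929.87.
Then at r₁ with $643.00/mo: n₂ = −ln(1 − r₁·B/P)/ln(1+r₁) ≈ 12.43 → 13 more payments.

31 payments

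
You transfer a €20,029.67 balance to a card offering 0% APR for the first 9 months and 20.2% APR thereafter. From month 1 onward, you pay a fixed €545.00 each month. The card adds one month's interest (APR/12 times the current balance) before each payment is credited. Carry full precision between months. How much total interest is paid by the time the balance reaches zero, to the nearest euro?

Promo months 1–9 at r₀ = 0%/12 = 0; months 10+ at r₁ = 20.2%/12 = 0.0168333.
After month 9 (no interest yet): B = €20,029.67 − 9·€545.00 = €15,124.67.
Then at r₁ with €545.00/mo: n₂ = −ln(1 − r₁·B/P)/ln(1+r₁) ≈ 37.71 → 38 more payments.
Total paid = 46·€545.00 + €388.55 = €25,458.55; interest = €25,458.55 − €20,029.67 = €5,428.88.

€5,429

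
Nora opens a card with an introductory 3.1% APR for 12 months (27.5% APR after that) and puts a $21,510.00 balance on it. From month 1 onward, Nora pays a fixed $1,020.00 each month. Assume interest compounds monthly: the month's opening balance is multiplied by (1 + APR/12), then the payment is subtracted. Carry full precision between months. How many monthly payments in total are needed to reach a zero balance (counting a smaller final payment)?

Promo months 1–12 at r₀ = 3.1%/12 = 0.00258333; months 13+ at r₁ = 27.5%/12 = 0.0229167.
After month 12: iterate B ← B·(1+r₀) − $1,020.00 for 12 months → $9,770.95.
Then at r₁ with $1,020.00/mo: n₂ = −ln(1 − r₁·B/P)/ln(1+r₁) ≈ 10.94 → 11 more payments.

23 payments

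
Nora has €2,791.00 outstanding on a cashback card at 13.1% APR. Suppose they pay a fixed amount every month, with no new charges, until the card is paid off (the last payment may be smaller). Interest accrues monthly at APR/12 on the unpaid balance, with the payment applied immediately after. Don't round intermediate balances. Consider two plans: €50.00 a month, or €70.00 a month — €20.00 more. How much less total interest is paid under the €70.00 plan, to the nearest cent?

€644.86

Monthly rate r = 13.1%/12 = 1.09167% = 0.0109167.
At €50.00/mo: n = ⌈−ln(1 − rB₀/P)/ln(1+r)⌉ = 87 payments (last €28.82); total interest = total paid − €2,791.00 = €1,537.82.
At €70.00/mo: 53 payments (last €43.96); total interest €892.96.
Interest saved = €1,537.82 − €892.96 = €644.86.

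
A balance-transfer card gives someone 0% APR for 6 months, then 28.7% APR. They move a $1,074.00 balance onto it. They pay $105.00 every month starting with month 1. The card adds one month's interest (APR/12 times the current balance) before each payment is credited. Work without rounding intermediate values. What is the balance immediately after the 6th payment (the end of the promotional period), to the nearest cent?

$444.00

Promo months 1–6 at r₀ = 0%/12 = 0; months 7+ at r₁ = 28.7%/12 = 0.0239167.
After month 6 (no interest yet): B = $1,074.00 − 6·$105.00 = $444.00.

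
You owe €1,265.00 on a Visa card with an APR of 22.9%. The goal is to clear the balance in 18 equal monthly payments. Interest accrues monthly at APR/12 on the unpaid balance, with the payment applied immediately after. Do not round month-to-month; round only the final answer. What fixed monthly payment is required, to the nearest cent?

Monthly rate r = 22.9%/12 = 1.90833% = 0.0190833.
Level-payment amortization: P = B₀·r / (1 − (1+r)^(−n)) = 1265.00·0.0190833 / (1 − 1.01908^(−18)).
Denominator 1 − (1+r)^(−18) = 0.288417238.
P = 24.1404 / 0.288417238 ≈ 83.70.

€83.70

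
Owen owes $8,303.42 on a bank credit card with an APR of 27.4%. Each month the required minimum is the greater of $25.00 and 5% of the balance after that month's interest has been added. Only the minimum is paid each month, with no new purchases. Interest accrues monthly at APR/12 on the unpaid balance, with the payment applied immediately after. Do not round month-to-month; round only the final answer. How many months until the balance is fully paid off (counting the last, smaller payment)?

125 months

Monthly rate r = 27.4%/12 = 2.28333% = 0.0228333.
While 5% of the post-interest balance exceeds $25.00, each month B ← (B·(1+r))·(1 − 0.05), i.e. B shrinks by the factor (1+r)·0.95 = 0.97169.
This holds for months 1–99. Entering month 100 the balance is $483.70; 5% of the post-interest balance is now below $25.00, so the flat $25.00 minimum applies from here.
From month 100 a fixed $25.00 at rate r clears $483.70 in 26 more payments. Total: 99 + 26 = 125 months.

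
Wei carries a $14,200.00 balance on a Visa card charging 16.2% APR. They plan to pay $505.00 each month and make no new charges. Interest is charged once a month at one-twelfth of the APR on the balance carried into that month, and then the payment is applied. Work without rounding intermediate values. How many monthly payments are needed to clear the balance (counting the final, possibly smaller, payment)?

Monthly rate r = 16.2%/12 = 1.35% = 0.0135.
Recurrence: B ← B·(1+r) − $505.00.
Month 1: interest $191.70; balance after payment $13,886.70.
Month 2: interest $187.47; balance after payment $13,569.17.
Closed form: n = −ln(1 − rB₀/P)/ln(1+r) = −ln(0.6204)/ln(1.0135) ≈ 35.601, so the balance reaches zero during payment 36.

36 payments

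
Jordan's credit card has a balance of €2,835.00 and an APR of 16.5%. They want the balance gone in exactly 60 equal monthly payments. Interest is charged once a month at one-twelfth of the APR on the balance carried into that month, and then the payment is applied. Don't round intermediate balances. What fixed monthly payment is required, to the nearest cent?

Monthly rate r = 16.5%/12 = 1.375% = 0.01375.
Level-payment amortization: P = B₀·r / (1 − (1+r)^(−n)) = 2835.00·0.01375 / (1 − 1.01375^(−60)).
Denominator 1 − (1+r)^(−60) = 0.559295011.
P = 38.9813 / 0.559295011 ≈ 69.70.

€69.70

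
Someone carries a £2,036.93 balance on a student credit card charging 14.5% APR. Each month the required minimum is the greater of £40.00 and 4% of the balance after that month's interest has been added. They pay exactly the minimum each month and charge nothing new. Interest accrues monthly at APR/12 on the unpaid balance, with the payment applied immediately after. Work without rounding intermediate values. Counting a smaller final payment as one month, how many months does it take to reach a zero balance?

55 months

Monthly rate r = 14.5%/12 = 1.20833% = 0.0120833.
While 4% of the post-interest balance exceeds £40.00, each month B ← (B·(1+r))·(1 − 0.04), i.e. B shrinks by the factor (1+r)·0.96 = 0.9716.
This holds for months 1–26. Entering month 27 the balance is £963.06; 4% of the post-interest balance is now below £40.00, so the flat £40.00 minimum applies from here.
From month 27 a fixed £40.00 at rate r clears £963.06 in 29 more payments. Total: 26 + 29 = 55 months.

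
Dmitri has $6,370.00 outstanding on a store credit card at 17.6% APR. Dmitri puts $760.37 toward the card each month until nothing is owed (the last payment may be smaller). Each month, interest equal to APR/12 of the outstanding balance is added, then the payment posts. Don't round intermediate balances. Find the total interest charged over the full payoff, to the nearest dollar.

Monthly rate r = 17.6%/12 = 1.46667% = 0.0146667.
Payoff takes n = ⌈−ln(1 − rB₀/P)/ln(1+r)⌉ = ⌈9.004⌉ = 10 payments; the last is $3.09.
Total paid = 9·$760.37 + $3.09 = $6,846.42.
Total interest = total paid − principal = $6,846.42 − $6,370.00 = $476.42.

$476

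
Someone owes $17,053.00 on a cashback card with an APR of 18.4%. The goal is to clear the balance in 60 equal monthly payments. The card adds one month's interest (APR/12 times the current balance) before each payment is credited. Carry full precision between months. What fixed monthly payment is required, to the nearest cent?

Monthly rate r = 18.4%/12 = 1.53333% = 0.0153333.
Level-payment amortization: P = B₀·r / (1 − (1+r)^(−n)) = 17053.00·0.0153333 / (1 − 1.01533^(−60)).
Denominator 1 − (1+r)^(−60) = 0.598688742.
P = 261.479 / 0.598688742 ≈ 436.75.

$436.75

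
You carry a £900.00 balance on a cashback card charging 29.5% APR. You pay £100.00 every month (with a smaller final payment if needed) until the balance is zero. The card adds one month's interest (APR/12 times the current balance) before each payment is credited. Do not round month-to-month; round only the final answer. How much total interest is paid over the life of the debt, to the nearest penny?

Monthly rate r = 29.5%/12 = 2.45833% = 0.0245833.
Payoff takes n = ⌈−ln(1 − rB₀/P)/ln(1+r)⌉ = ⌈10.297⌉ = 11 payments; the last is £29.92.
Total paid = 10·£100.00 + £29.92 = £1,029.92.
Total interest = total paid − principal = £1,029.92 − £900.00 = £129.92.

£129.92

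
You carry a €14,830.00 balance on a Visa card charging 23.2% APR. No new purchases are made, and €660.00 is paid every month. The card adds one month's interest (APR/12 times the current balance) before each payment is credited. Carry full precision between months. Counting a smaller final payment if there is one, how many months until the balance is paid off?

30 payments

Monthly rate r = 23.2%/12 = 1.93333% = 0.0193333.
Recurrence: B ← B·(1+r) − €660.00.
Month 1: interest €286.71; balance after payment €14,456.71.
Month 2: interest €279.50; balance after payment €14,076.21.
Closed form: n = −ln(1 − rB₀/P)/ln(1+r) = −ln(0.56559)/ln(1.01933) ≈ 29.761, so the balance reaches zero during payment 30.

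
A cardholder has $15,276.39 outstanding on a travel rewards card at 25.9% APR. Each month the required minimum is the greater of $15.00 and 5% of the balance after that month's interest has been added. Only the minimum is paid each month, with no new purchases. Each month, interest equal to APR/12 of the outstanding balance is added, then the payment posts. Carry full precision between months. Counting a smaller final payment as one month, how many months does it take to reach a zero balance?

Monthly rate r = 25.9%/12 = 2.15833% = 0.0215833.
While 5% of the post-interest balance exceeds $15.00, each month B ← (B·(1+r))·(1 − 0.05), i.e. B shrinks by the factor (1+r)·0.95 = 0.9705.
This holds for months 1–132. Entering month 133 the balance is $293.55; 5% of the post-interest balance is now below $15.00, so the flat $15.00 minimum applies from here.
From month 133 a fixed $15.00 at rate r clears $293.55 in 26 more payments. Total: 132 + 26 = 158 months.

158 months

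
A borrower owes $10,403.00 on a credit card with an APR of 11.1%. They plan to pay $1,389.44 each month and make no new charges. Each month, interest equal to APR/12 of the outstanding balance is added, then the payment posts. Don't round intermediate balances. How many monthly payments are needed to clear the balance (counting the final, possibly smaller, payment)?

Monthly rate r = 11.1%/12 = 0.925% = 0.00925.
Recurrence: B ← B·(1+r) − $1,389.44.
Month 1: interest $96.23; balance after payment $9,109.79.
Month 2: interest $84.27; balance after payment $7,804.61.
Closed form: n = −ln(1 − rB₀/P)/ln(1+r) = −ln(0.93074)/ln(1.00925) ≈ 7.795, so the balance reaches zero during payment 8.

8 months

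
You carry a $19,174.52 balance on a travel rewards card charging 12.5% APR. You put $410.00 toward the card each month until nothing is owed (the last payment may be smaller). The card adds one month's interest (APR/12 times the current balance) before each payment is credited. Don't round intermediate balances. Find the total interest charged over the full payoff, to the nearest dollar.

Monthly rate r = 12.5%/12 = 1.04167% = 0.0104167.
Payoff takes n = ⌈−ln(1 − rB₀/P)/ln(1+r)⌉ = ⌈64.441⌉ = 65 payments; the last is $181.26.
Total paid = 64·$410.00 + $181.26 = $26,421.26.
Total interest = total paid − principal = $26,421.26 − $19,174.52 = $7,246.74.

$7,247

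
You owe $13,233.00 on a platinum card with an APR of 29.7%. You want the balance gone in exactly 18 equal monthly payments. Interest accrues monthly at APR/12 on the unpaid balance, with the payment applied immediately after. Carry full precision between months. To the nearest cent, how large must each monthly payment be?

$919.96

Monthly rate r = 29.7%/12 = 2.475% = 0.02475.
Level-payment amortization: P = B₀·r / (1 − (1+r)^(−n)) = 13233.00·0.02475 / (1 − 1.02475^(−18)).
Denominator 1 − (1+r)^(−18) = 0.356012683.
P = 327.517 / 0.356012683 ≈ 919.96.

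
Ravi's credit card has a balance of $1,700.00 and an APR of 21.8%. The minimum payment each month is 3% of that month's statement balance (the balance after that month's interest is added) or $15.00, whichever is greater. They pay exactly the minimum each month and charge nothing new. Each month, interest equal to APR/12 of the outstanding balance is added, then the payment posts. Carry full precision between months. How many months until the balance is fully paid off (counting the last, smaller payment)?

Monthly rate r = 21.8%/12 = 1.81667% = 0.0181667.
While 3% of the post-interest balance exceeds $15.00, each month B ← (B·(1+r))·(1 − 0.03), i.e. B shrinks by the factor (1+r)·0.97 = 0.98762.
This holds for months 1–100. Entering month 101 the balance is $489.23; 3% of the post-interest balance is now below $15.00, so the flat $15.00 minimum applies from here.
From month 101 a fixed $15.00 at rate r clears $489.23 in 50 more payments. Total: 100 + 50 = 150 months.

150 months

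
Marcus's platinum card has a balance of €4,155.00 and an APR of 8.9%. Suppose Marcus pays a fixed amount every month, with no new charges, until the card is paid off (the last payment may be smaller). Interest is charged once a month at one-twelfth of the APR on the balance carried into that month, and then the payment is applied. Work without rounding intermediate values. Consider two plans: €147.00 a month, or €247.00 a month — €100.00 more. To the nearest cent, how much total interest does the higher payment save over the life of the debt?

Monthly rate r = 8.9%/12 = 0.741667% = 0.00741667.
At €147.00/mo: n = ⌈−ln(1 − rB₀/P)/ln(1+r)⌉ = 32 payments (last €123.24); total interest = total paid − €4,155.00 = €525.24.
At €247.00/mo: 19 payments (last €8.46); total interest €299.46.
Interest saved = €525.24 − €299.46 = €225.78.

€225.78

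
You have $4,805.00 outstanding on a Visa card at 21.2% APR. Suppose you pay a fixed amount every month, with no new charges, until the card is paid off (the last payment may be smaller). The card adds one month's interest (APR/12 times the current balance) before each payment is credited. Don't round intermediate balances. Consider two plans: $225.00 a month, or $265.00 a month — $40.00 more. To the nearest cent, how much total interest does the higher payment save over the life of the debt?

Monthly rate r = 21.2%/12 = 1.76667% = 0.0176667.
At $225.00/mo: n = ⌈−ln(1 − rB₀/P)/ln(1+r)⌉ = 28 payments (last $10.69); total interest = total paid − $4,805.00 = $1,280.69.
At $265.00/mo: 23 payments (last $13.42); total interest $1,038.42.
Interest saved = $1,280.69 − $1,038.42 = $242.27.

$242.27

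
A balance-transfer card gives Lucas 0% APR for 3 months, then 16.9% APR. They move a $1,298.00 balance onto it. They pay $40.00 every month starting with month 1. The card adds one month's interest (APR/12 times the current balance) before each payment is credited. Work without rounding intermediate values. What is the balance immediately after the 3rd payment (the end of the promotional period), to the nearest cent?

Promo months 1–3 at r₀ = 0%/12 = 0; months 4+ at r₁ = 16.9%/12 = 0.0140833.
After month 3 (no interest yet): B = $1,298.00 − 3·$40.00 = $1,178.00.

$1,178.00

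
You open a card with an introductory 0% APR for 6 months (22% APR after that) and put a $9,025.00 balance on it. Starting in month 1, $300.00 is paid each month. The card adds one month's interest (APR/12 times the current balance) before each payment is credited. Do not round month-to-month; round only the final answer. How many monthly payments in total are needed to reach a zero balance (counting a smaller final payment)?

39 payments

Promo months 1–6 at r₀ = 0%/12 = 0; months 7+ at r₁ = 22%/12 = 0.0183333.
After month 6 (no interest yet): B = $9,025.00 − 6·$300.00 = $7,225.00.
Then at r₁ with $300.00/mo: n₂ = −ln(1 − r₁·B/P)/ln(1+r₁) ≈ 32.07 → 33 more payments.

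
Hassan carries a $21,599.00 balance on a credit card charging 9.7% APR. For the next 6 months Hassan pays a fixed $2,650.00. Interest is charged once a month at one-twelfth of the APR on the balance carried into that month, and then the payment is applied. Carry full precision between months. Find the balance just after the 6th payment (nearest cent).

$6,443.15

Monthly rate r = 9.7%/12 = 0.808333% = 0.00808333.
Each month: B ← B·(1+r) − $2,650.00.
Month 1: interest $174.59; balance after payment $19,123.59.
Month 2: interest $154.58; balance after payment $16,628.17.
Month 3: interest $134.41; balance after payment $14,112.59.
Month 4: interest $114.08; balance after payment $11,576.66.
Month 5: interest $93.58; balance after payment $9,020.24.
Month 6: interest $72.91; balance after payment $6,443.15.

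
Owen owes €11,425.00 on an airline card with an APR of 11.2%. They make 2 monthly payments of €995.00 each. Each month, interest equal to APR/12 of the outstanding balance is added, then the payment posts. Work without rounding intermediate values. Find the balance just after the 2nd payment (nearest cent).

€9,639.98

Monthly rate r = 11.2%/12 = 0.933333% = 0.00933333.
Each month: B ← B·(1+r) − €995.00.
Month 1: interest €106.63; balance after payment €10,536.63.
Month 2: interest €98.34; balance after payment €9,639.98.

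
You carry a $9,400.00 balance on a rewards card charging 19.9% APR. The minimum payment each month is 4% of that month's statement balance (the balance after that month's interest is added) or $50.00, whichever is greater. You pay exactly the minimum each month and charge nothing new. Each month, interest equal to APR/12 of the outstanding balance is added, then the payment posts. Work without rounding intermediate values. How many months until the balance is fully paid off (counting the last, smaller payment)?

116 months

Monthly rate r = 19.9%/12 = 1.65833% = 0.0165833.
While 4% of the post-interest balance exceeds $50.00, each month B ← (B·(1+r))·(1 − 0.04), i.e. B shrinks by the factor (1+r)·0.96 = 0.97592.
This holds for months 1–84. Entering month 85 the balance is $1,213.17; 4% of the post-interest balance is now below $50.00, so the flat $50.00 minimum applies from here.
From month 85 a fixed $50.00 at rate r clears $1,213.17 in 32 more payments. Total: 84 + 32 = 116 months.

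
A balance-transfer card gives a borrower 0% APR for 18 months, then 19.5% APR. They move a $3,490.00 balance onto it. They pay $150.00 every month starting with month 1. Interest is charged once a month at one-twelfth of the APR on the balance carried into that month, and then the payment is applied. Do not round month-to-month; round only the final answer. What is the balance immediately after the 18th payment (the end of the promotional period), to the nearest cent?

Promo months 1–18 at r₀ = 0%/12 = 0; months 19+ at r₁ = 19.5%/12 = 0.01625.
After month 18 (no interest yet): B = $3,490.00 − 18·$150.00 = $790.00.

$790.00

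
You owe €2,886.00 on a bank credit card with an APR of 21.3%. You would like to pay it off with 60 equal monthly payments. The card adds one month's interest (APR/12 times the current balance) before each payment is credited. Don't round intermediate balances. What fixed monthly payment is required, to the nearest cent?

€78.56

Monthly rate r = 21.3%/12 = 1.775% = 0.01775.
Level-payment amortization: P = B₀·r / (1 − (1+r)^(−n)) = 2886.00·0.01775 / (1 − 1.01775^(−60)).
Denominator 1 − (1+r)^(−60) = 0.652036783.
P = 51.2265 / 0.652036783 ≈ 78.56.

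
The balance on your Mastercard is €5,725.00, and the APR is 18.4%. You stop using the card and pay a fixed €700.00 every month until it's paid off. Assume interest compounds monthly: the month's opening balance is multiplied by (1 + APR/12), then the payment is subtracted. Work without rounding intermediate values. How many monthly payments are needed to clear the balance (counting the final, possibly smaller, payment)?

9 months

Monthly rate r = 18.4%/12 = 1.53333% = 0.0153333.
Recurrence: B ← B·(1+r) − €700.00.
Month 1: interest €87.78; balance after payment €5,112.78.
Month 2: interest €78.40; balance after payment €4,491.18.
Closed form: n = −ln(1 − rB₀/P)/ln(1+r) = −ln(0.8746)/ln(1.01533) ≈ 8.806, so the balance reaches zero during payment 9.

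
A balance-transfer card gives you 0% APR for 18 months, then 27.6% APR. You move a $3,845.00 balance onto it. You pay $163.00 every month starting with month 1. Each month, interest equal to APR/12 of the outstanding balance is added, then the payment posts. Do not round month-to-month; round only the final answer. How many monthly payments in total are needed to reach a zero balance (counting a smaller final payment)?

25 payments

Promo months 1–18 at r₀ = 0%/12 = 0; months 19+ at r₁ = 27.6%/12 = 0.023.
After month 18 (no interest yet): B = $3,845.00 − 18·$163.00 = $911.00.
Then at r₁ with $163.00/mo: n₂ = −ln(1 − r₁·B/P)/ln(1+r₁) ≈ 6.05 → 7 more payments.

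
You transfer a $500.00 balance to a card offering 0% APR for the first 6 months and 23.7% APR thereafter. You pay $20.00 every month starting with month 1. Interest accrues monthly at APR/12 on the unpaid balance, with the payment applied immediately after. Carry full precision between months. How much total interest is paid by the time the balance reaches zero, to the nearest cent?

$101.06

Promo months 1–6 at r₀ = 0%/12 = 0; months 7+ at r₁ = 23.7%/12 = 0.01975.
After month 6 (no interest yet): B = $500.00 − 6·$20.00 = $380.00.
Then at r₁ with $20.00/mo: n₂ = −ln(1 − r₁·B/P)/ln(1+r₁) ≈ 24.05 → 25 more payments.
Total paid = 30·$20.00 + $1.06 = $601.06; interest = $601.06 − $500.00 = $101.06.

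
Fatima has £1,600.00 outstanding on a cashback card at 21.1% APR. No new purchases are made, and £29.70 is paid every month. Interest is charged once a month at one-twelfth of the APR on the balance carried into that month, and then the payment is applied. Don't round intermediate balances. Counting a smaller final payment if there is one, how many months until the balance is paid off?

169 months

Monthly rate r = 21.1%/12 = 1.75833% = 0.0175833.
Recurrence: B ← B·(1+r) − £29.70.
Month 1: interest £28.13; balance after payment £1,598.43.
Month 2: interest £28.11; balance after payment £1,596.84.
Closed form: n = −ln(1 − rB₀/P)/ln(1+r) = −ln(0.05275)/ln(1.01758) ≈ 168.796, so the balance reaches zero during payment 169.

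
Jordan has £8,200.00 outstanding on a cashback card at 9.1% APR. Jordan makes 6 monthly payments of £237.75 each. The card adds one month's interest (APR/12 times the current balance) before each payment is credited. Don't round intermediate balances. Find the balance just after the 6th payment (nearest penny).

Monthly rate r = 9.1%/12 = 0.758333% = 0.00758333.
Each month: B ← B·(1+r) − £237.75.
Month 1: interest £62.18; balance after payment £8,024.43.
Month 2: interest £60.85; balance after payment £7,847.54.
Month 3: interest £59.51; balance after payment £7,669.30.
Month 4: interest £58.16; balance after payment £7,489.70.
Month 5: interest £56.80; balance after payment £7,308.75.
Month 6: interest £55.42; balance after payment £7,126.43.

£7,126.43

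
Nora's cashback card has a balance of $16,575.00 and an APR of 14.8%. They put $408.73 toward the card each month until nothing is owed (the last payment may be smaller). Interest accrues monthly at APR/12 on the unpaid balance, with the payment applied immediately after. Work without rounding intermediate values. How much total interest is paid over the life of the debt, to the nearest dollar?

Monthly rate r = 14.8%/12 = 1.23333% = 0.0123333.
Payoff takes n = ⌈−ln(1 − rB₀/P)/ln(1+r)⌉ = ⌈56.571⌉ = 57 payments; the last is $233.98.
Total paid = 56·$408.73 + $233.98 = $23,122.86.
Total interest = total paid − principal = $23,122.86 − $16,575.00 = $6,547.86.

$6,548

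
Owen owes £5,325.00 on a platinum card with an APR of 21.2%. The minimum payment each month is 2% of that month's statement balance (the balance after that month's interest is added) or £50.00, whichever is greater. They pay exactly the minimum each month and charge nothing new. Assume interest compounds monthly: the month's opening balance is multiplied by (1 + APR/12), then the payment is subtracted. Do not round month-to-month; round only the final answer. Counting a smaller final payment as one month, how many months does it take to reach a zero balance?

404 months

Monthly rate r = 21.2%/12 = 1.76667% = 0.0176667.
While 2% of the post-interest balance exceeds £50.00, each month B ← (B·(1+r))·(1 − 0.02), i.e. B shrinks by the factor (1+r)·0.98 = 0.99731.
This holds for months 1–288. Entering month 289 the balance is £2,453.74; 2% of the post-interest balance is now below £50.00, so the flat £50.00 minimum applies from here.
From month 289 a fixed £50.00 at rate r clears £2,453.74 in 116 more payments. Total: 288 + 116 = 404 months.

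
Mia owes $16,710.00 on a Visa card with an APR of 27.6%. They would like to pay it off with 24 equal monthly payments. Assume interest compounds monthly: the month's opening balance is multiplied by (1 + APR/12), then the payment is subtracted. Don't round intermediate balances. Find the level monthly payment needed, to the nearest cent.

$913.78

Monthly rate r = 27.6%/12 = 2.3% = 0.023.
Level-payment amortization: P = B₀·r / (1 − (1+r)^(−n)) = 16710.00·0.023 / (1 − 1.023^(−24)).
Denominator 1 − (1+r)^(−24) = 0.420591595.
P = 384.33 / 0.420591595 ≈ 913.78.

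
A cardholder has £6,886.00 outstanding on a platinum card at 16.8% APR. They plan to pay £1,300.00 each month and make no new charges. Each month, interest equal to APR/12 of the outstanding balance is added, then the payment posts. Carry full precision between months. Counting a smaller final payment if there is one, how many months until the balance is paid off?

6 payments

Monthly rate r = 16.8%/12 = 1.4% = 0.014.
Recurrence: B ← B·(1+r) − £1,300.00.
Month 1: interest £96.40; balance after payment £5,682.40.
Month 2: interest £79.55; balance after payment £4,461.96.
Month 3: interest £62.47; balance after payment £3,224.43.
Month 4: interest £45.14; balance after payment £1,969.57.
Month 5: interest £27.57; balance after payment £697.14.
Month 6: interest £9.76; balance after payment £0.00.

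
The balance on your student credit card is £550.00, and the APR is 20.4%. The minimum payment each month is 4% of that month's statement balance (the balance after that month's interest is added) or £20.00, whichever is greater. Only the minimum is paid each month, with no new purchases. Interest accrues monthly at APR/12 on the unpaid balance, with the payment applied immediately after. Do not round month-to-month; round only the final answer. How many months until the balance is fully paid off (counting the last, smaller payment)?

37 months

Monthly rate r = 20.4%/12 = 1.7% = 0.017.
While 4% of the post-interest balance exceeds £20.00, each month B ← (B·(1+r))·(1 − 0.04), i.e. B shrinks by the factor (1+r)·0.96 = 0.97632.
This holds for months 1–5. Entering month 6 the balance is £487.89; 4% of the post-interest balance is now below £20.00, so the flat £20.00 minimum applies from here.
From month 6 a fixed £20.00 at rate r clears £487.89 in 32 more payments. Total: 5 + 32 = 37 months.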